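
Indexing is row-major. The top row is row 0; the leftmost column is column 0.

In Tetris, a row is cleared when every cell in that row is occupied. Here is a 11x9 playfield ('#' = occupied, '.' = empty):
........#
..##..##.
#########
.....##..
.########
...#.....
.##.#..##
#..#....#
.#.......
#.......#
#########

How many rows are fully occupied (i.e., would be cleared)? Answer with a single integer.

Check each row:
  row 0: 8 empty cells -> not full
  row 1: 5 empty cells -> not full
  row 2: 0 empty cells -> FULL (clear)
  row 3: 7 empty cells -> not full
  row 4: 1 empty cell -> not full
  row 5: 8 empty cells -> not full
  row 6: 4 empty cells -> not full
  row 7: 6 empty cells -> not full
  row 8: 8 empty cells -> not full
  row 9: 7 empty cells -> not full
  row 10: 0 empty cells -> FULL (clear)
Total rows cleared: 2

Answer: 2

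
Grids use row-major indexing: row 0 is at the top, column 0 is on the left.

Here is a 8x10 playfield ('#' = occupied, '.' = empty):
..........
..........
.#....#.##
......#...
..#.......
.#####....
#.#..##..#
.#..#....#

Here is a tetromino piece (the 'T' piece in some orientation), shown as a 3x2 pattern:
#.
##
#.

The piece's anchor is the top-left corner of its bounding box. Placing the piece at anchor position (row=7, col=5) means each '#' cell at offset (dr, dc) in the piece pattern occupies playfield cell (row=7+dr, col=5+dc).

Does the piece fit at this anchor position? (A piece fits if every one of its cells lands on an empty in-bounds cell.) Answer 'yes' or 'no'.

Check each piece cell at anchor (7, 5):
  offset (0,0) -> (7,5): empty -> OK
  offset (1,0) -> (8,5): out of bounds -> FAIL
  offset (1,1) -> (8,6): out of bounds -> FAIL
  offset (2,0) -> (9,5): out of bounds -> FAIL
All cells valid: no

Answer: no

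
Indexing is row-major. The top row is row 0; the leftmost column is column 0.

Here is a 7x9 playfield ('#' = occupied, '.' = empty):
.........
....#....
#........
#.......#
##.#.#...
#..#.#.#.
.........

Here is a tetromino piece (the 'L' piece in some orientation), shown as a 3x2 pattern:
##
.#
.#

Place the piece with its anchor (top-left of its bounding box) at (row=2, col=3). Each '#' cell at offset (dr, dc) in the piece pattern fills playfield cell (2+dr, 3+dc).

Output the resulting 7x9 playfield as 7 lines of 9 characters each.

Fill (2+0,3+0) = (2,3)
Fill (2+0,3+1) = (2,4)
Fill (2+1,3+1) = (3,4)
Fill (2+2,3+1) = (4,4)

Answer: .........
....#....
#..##....
#...#...#
##.###...
#..#.#.#.
.........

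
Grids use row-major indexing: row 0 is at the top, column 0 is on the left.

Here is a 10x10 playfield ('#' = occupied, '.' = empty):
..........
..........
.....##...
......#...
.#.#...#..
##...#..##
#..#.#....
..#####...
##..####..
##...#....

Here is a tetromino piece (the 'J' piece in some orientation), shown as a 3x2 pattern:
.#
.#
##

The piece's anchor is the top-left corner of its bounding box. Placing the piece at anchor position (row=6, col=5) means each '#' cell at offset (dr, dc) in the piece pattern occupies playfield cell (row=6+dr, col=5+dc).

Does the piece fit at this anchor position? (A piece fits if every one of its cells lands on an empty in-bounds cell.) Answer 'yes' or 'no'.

Check each piece cell at anchor (6, 5):
  offset (0,1) -> (6,6): empty -> OK
  offset (1,1) -> (7,6): occupied ('#') -> FAIL
  offset (2,0) -> (8,5): occupied ('#') -> FAIL
  offset (2,1) -> (8,6): occupied ('#') -> FAIL
All cells valid: no

Answer: no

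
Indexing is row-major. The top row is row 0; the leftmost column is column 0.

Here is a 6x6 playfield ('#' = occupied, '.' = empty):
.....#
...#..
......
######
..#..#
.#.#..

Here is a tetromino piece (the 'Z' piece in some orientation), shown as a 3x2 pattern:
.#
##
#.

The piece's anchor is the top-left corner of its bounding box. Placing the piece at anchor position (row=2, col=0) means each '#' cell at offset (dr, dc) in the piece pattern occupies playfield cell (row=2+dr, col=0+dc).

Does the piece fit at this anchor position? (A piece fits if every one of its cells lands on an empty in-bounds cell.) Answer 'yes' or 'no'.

Check each piece cell at anchor (2, 0):
  offset (0,1) -> (2,1): empty -> OK
  offset (1,0) -> (3,0): occupied ('#') -> FAIL
  offset (1,1) -> (3,1): occupied ('#') -> FAIL
  offset (2,0) -> (4,0): empty -> OK
All cells valid: no

Answer: no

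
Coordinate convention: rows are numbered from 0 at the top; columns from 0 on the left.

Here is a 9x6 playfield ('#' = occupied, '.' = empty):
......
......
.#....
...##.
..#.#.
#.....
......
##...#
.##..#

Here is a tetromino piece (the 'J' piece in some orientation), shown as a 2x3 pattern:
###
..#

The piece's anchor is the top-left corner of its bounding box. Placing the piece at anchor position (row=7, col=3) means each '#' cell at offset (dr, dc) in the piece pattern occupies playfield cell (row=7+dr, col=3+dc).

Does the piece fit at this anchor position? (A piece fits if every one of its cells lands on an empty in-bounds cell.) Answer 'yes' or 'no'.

Check each piece cell at anchor (7, 3):
  offset (0,0) -> (7,3): empty -> OK
  offset (0,1) -> (7,4): empty -> OK
  offset (0,2) -> (7,5): occupied ('#') -> FAIL
  offset (1,2) -> (8,5): occupied ('#') -> FAIL
All cells valid: no

Answer: no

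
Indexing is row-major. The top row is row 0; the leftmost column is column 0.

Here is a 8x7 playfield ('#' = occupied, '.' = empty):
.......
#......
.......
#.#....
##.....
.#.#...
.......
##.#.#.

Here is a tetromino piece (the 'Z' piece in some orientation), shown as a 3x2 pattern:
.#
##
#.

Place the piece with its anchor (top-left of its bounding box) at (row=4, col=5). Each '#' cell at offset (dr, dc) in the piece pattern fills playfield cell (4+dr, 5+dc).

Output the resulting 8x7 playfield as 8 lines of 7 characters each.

Answer: .......
#......
.......
#.#....
##....#
.#.#.##
.....#.
##.#.#.

Derivation:
Fill (4+0,5+1) = (4,6)
Fill (4+1,5+0) = (5,5)
Fill (4+1,5+1) = (5,6)
Fill (4+2,5+0) = (6,5)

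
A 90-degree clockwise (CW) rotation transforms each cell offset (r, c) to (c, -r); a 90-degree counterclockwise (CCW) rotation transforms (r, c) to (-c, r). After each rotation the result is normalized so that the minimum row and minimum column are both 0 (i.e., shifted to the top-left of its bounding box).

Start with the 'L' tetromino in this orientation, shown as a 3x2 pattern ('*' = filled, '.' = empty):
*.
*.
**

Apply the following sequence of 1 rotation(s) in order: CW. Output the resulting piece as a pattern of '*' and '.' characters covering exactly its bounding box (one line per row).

Answer: ***
*..

Derivation:
Start:
*.
*.
**
After rotation 1 (CW):
***
*..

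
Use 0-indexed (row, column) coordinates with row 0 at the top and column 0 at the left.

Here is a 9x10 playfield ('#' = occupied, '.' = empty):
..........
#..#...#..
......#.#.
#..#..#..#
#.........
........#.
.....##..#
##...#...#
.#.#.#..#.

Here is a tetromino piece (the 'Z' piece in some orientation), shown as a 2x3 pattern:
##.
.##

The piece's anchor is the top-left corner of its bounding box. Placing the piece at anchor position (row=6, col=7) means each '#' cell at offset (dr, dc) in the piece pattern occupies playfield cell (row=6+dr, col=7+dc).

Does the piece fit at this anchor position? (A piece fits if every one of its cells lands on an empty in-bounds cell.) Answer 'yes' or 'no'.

Answer: no

Derivation:
Check each piece cell at anchor (6, 7):
  offset (0,0) -> (6,7): empty -> OK
  offset (0,1) -> (6,8): empty -> OK
  offset (1,1) -> (7,8): empty -> OK
  offset (1,2) -> (7,9): occupied ('#') -> FAIL
All cells valid: no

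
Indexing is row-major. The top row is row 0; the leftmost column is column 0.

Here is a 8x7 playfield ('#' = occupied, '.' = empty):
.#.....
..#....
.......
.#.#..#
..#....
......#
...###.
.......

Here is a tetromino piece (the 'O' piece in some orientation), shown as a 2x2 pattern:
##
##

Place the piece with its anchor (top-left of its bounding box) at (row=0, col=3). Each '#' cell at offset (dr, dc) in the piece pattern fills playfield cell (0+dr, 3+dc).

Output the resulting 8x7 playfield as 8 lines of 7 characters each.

Answer: .#.##..
..###..
.......
.#.#..#
..#....
......#
...###.
.......

Derivation:
Fill (0+0,3+0) = (0,3)
Fill (0+0,3+1) = (0,4)
Fill (0+1,3+0) = (1,3)
Fill (0+1,3+1) = (1,4)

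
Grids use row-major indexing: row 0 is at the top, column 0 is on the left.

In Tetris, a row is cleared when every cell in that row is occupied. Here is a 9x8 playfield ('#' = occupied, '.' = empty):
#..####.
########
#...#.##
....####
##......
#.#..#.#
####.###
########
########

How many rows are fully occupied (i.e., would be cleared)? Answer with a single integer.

Answer: 3

Derivation:
Check each row:
  row 0: 3 empty cells -> not full
  row 1: 0 empty cells -> FULL (clear)
  row 2: 4 empty cells -> not full
  row 3: 4 empty cells -> not full
  row 4: 6 empty cells -> not full
  row 5: 4 empty cells -> not full
  row 6: 1 empty cell -> not full
  row 7: 0 empty cells -> FULL (clear)
  row 8: 0 empty cells -> FULL (clear)
Total rows cleared: 3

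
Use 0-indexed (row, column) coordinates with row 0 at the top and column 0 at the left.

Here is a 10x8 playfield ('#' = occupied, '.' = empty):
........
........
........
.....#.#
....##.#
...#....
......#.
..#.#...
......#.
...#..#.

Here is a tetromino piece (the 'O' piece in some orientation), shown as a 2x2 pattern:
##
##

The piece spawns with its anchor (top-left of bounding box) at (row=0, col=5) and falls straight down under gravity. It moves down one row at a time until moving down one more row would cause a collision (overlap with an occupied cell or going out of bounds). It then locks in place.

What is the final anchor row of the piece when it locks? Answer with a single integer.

Answer: 1

Derivation:
Spawn at (row=0, col=5). Try each row:
  row 0: fits
  row 1: fits
  row 2: blocked -> lock at row 1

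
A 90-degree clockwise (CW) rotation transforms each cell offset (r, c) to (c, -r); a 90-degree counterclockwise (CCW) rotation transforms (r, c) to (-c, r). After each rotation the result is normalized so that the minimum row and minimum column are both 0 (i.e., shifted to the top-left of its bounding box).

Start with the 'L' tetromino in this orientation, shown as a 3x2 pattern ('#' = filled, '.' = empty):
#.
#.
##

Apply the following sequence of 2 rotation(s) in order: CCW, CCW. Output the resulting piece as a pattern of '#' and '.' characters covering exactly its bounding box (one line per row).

Start:
#.
#.
##
After rotation 1 (CCW):
..#
###
After rotation 2 (CCW):
##
.#
.#

Answer: ##
.#
.#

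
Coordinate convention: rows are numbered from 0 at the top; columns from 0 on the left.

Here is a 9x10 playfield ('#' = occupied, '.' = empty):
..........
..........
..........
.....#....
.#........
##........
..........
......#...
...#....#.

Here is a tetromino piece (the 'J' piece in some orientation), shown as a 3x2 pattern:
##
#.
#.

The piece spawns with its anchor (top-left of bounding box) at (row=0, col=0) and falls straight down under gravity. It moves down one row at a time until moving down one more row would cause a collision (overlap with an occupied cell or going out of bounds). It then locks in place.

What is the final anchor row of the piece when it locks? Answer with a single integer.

Answer: 2

Derivation:
Spawn at (row=0, col=0). Try each row:
  row 0: fits
  row 1: fits
  row 2: fits
  row 3: blocked -> lock at row 2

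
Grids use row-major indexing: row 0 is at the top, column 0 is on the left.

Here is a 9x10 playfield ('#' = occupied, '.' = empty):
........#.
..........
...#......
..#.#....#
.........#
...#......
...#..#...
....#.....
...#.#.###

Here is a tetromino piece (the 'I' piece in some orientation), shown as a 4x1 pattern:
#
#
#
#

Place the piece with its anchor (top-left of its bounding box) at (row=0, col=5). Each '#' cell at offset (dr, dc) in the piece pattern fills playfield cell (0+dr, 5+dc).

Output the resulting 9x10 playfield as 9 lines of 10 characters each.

Answer: .....#..#.
.....#....
...#.#....
..#.##...#
.........#
...#......
...#..#...
....#.....
...#.#.###

Derivation:
Fill (0+0,5+0) = (0,5)
Fill (0+1,5+0) = (1,5)
Fill (0+2,5+0) = (2,5)
Fill (0+3,5+0) = (3,5)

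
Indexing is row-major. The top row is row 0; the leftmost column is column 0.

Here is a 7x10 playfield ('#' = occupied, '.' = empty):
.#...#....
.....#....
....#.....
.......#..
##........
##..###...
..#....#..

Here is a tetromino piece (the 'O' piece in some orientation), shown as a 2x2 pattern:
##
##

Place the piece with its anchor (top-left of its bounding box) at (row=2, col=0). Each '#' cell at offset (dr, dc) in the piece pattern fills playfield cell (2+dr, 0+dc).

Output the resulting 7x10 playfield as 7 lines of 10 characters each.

Answer: .#...#....
.....#....
##..#.....
##.....#..
##........
##..###...
..#....#..

Derivation:
Fill (2+0,0+0) = (2,0)
Fill (2+0,0+1) = (2,1)
Fill (2+1,0+0) = (3,0)
Fill (2+1,0+1) = (3,1)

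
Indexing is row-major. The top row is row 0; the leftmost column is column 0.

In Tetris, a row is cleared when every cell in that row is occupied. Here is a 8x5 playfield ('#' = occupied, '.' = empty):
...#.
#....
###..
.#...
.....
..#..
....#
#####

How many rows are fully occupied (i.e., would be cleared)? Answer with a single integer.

Answer: 1

Derivation:
Check each row:
  row 0: 4 empty cells -> not full
  row 1: 4 empty cells -> not full
  row 2: 2 empty cells -> not full
  row 3: 4 empty cells -> not full
  row 4: 5 empty cells -> not full
  row 5: 4 empty cells -> not full
  row 6: 4 empty cells -> not full
  row 7: 0 empty cells -> FULL (clear)
Total rows cleared: 1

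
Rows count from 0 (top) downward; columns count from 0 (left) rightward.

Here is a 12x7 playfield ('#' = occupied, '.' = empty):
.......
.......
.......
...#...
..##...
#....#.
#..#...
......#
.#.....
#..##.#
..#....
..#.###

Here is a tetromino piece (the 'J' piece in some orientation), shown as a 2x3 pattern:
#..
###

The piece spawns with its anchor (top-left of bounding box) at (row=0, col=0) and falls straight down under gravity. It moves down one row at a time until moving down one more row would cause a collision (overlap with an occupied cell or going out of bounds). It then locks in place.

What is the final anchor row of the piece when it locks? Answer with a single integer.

Answer: 2

Derivation:
Spawn at (row=0, col=0). Try each row:
  row 0: fits
  row 1: fits
  row 2: fits
  row 3: blocked -> lock at row 2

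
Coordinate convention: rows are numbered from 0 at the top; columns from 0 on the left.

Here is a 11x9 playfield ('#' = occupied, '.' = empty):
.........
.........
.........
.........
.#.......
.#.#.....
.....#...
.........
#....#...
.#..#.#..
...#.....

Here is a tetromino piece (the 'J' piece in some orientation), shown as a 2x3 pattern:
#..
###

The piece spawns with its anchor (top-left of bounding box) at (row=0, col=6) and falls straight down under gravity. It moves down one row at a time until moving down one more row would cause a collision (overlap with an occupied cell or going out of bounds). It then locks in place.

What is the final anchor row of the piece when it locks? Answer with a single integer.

Spawn at (row=0, col=6). Try each row:
  row 0: fits
  row 1: fits
  row 2: fits
  row 3: fits
  row 4: fits
  row 5: fits
  row 6: fits
  row 7: fits
  row 8: blocked -> lock at row 7

Answer: 7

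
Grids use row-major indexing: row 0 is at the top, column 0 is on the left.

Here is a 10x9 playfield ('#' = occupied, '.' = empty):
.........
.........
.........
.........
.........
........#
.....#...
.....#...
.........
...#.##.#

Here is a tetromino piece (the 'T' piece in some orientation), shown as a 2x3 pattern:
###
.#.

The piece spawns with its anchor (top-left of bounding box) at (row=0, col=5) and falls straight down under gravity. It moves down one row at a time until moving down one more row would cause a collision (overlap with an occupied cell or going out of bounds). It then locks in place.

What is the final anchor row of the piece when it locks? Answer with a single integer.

Spawn at (row=0, col=5). Try each row:
  row 0: fits
  row 1: fits
  row 2: fits
  row 3: fits
  row 4: fits
  row 5: fits
  row 6: blocked -> lock at row 5

Answer: 5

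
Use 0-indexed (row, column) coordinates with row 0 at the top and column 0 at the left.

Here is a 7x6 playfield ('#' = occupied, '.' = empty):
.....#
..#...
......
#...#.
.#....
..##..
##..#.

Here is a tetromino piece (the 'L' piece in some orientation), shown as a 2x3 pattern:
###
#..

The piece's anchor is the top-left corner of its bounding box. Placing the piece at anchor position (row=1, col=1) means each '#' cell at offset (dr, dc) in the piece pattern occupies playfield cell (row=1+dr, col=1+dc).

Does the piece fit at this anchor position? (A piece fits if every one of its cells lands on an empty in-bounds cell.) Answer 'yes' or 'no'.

Check each piece cell at anchor (1, 1):
  offset (0,0) -> (1,1): empty -> OK
  offset (0,1) -> (1,2): occupied ('#') -> FAIL
  offset (0,2) -> (1,3): empty -> OK
  offset (1,0) -> (2,1): empty -> OK
All cells valid: no

Answer: no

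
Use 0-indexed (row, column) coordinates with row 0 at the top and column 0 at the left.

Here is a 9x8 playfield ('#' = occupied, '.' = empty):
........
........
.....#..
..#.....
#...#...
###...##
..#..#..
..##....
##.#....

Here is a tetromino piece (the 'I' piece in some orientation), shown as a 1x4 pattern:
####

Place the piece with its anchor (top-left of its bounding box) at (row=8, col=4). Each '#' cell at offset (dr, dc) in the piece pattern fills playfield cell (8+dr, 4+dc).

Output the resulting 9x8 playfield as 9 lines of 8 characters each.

Fill (8+0,4+0) = (8,4)
Fill (8+0,4+1) = (8,5)
Fill (8+0,4+2) = (8,6)
Fill (8+0,4+3) = (8,7)

Answer: ........
........
.....#..
..#.....
#...#...
###...##
..#..#..
..##....
##.#####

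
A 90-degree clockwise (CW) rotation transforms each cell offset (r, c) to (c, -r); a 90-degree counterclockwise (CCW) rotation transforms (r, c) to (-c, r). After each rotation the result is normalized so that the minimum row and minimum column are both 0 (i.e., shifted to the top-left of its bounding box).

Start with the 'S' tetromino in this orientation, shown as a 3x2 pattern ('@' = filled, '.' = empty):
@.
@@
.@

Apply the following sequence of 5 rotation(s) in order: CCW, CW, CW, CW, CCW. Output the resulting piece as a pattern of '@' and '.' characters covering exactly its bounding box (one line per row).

Start:
@.
@@
.@
After rotation 1 (CCW):
.@@
@@.
After rotation 2 (CW):
@.
@@
.@
After rotation 3 (CW):
.@@
@@.
After rotation 4 (CW):
@.
@@
.@
After rotation 5 (CCW):
.@@
@@.

Answer: .@@
@@.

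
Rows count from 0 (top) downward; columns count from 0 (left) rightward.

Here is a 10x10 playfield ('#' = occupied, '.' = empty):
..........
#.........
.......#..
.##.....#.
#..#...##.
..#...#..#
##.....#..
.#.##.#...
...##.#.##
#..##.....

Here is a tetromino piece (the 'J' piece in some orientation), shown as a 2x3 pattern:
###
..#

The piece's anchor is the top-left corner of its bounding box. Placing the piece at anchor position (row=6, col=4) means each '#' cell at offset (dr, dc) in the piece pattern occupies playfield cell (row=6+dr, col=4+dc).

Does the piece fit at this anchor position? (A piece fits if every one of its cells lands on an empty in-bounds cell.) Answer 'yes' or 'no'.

Check each piece cell at anchor (6, 4):
  offset (0,0) -> (6,4): empty -> OK
  offset (0,1) -> (6,5): empty -> OK
  offset (0,2) -> (6,6): empty -> OK
  offset (1,2) -> (7,6): occupied ('#') -> FAIL
All cells valid: no

Answer: no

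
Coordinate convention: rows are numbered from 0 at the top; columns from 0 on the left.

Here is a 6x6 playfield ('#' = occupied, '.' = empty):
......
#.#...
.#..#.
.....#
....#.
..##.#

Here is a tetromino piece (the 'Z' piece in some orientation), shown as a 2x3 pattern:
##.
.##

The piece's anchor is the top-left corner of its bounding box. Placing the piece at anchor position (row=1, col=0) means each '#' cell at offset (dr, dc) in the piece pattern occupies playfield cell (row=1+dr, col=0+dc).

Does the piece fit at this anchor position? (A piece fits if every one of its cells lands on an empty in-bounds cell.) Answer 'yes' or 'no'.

Check each piece cell at anchor (1, 0):
  offset (0,0) -> (1,0): occupied ('#') -> FAIL
  offset (0,1) -> (1,1): empty -> OK
  offset (1,1) -> (2,1): occupied ('#') -> FAIL
  offset (1,2) -> (2,2): empty -> OK
All cells valid: no

Answer: no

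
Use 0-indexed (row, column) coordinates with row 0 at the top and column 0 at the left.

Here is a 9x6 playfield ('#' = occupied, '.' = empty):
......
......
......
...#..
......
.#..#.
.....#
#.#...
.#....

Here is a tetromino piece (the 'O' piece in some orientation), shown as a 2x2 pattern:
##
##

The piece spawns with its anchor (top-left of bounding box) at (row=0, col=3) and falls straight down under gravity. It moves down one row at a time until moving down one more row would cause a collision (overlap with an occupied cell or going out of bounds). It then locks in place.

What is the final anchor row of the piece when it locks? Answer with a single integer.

Answer: 1

Derivation:
Spawn at (row=0, col=3). Try each row:
  row 0: fits
  row 1: fits
  row 2: blocked -> lock at row 1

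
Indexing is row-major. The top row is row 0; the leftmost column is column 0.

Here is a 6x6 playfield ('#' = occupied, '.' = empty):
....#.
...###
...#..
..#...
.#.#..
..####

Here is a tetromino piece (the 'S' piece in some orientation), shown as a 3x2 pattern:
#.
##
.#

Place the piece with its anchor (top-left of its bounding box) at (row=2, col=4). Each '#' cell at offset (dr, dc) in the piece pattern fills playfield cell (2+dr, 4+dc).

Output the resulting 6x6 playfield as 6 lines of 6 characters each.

Answer: ....#.
...###
...##.
..#.##
.#.#.#
..####

Derivation:
Fill (2+0,4+0) = (2,4)
Fill (2+1,4+0) = (3,4)
Fill (2+1,4+1) = (3,5)
Fill (2+2,4+1) = (4,5)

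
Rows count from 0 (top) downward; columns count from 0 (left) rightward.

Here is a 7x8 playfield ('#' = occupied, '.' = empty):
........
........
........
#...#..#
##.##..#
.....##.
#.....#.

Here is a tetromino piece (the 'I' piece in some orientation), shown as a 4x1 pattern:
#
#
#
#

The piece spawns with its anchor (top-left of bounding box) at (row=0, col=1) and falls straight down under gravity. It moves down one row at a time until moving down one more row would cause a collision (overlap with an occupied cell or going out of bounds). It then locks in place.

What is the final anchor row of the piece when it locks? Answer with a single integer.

Spawn at (row=0, col=1). Try each row:
  row 0: fits
  row 1: blocked -> lock at row 0

Answer: 0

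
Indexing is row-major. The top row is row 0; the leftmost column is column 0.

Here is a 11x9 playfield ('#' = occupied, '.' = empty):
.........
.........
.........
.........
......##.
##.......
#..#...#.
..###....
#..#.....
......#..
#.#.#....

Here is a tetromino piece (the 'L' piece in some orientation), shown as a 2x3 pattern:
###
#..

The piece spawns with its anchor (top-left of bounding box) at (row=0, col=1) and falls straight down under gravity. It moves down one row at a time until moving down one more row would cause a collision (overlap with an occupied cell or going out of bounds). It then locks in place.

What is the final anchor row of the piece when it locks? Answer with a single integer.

Answer: 3

Derivation:
Spawn at (row=0, col=1). Try each row:
  row 0: fits
  row 1: fits
  row 2: fits
  row 3: fits
  row 4: blocked -> lock at row 3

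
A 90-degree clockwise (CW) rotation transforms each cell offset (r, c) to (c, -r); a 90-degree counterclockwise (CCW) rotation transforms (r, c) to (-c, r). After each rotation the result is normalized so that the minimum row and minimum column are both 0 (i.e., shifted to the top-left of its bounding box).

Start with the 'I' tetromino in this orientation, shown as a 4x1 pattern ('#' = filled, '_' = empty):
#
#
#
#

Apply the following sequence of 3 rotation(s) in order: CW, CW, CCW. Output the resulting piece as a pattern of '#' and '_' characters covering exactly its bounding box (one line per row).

Start:
#
#
#
#
After rotation 1 (CW):
####
After rotation 2 (CW):
#
#
#
#
After rotation 3 (CCW):
####

Answer: ####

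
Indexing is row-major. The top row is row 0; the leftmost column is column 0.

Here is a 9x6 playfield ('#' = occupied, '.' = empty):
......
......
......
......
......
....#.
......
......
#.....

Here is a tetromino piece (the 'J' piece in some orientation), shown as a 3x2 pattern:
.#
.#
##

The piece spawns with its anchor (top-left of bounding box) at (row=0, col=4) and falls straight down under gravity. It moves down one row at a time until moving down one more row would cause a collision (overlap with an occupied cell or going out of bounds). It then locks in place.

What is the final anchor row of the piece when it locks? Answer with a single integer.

Spawn at (row=0, col=4). Try each row:
  row 0: fits
  row 1: fits
  row 2: fits
  row 3: blocked -> lock at row 2

Answer: 2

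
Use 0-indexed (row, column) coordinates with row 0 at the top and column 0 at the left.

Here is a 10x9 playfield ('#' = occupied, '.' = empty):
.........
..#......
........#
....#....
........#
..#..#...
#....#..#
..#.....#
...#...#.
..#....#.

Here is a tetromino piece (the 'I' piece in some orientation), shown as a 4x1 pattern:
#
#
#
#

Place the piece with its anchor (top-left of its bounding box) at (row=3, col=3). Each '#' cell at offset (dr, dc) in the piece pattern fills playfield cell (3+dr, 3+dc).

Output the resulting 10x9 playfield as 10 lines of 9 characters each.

Answer: .........
..#......
........#
...##....
...#....#
..##.#...
#..#.#..#
..#.....#
...#...#.
..#....#.

Derivation:
Fill (3+0,3+0) = (3,3)
Fill (3+1,3+0) = (4,3)
Fill (3+2,3+0) = (5,3)
Fill (3+3,3+0) = (6,3)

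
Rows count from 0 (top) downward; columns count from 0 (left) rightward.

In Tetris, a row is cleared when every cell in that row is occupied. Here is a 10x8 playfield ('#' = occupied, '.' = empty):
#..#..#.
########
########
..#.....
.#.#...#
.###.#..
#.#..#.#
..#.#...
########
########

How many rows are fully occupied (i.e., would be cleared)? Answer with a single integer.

Check each row:
  row 0: 5 empty cells -> not full
  row 1: 0 empty cells -> FULL (clear)
  row 2: 0 empty cells -> FULL (clear)
  row 3: 7 empty cells -> not full
  row 4: 5 empty cells -> not full
  row 5: 4 empty cells -> not full
  row 6: 4 empty cells -> not full
  row 7: 6 empty cells -> not full
  row 8: 0 empty cells -> FULL (clear)
  row 9: 0 empty cells -> FULL (clear)
Total rows cleared: 4

Answer: 4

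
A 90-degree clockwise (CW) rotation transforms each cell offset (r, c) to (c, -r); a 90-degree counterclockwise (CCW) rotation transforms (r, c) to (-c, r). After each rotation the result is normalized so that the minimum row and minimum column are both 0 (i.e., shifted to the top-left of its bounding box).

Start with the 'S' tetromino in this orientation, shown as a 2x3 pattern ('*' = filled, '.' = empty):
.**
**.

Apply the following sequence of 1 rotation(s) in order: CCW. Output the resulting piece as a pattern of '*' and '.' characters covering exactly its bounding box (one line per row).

Start:
.**
**.
After rotation 1 (CCW):
*.
**
.*

Answer: *.
**
.*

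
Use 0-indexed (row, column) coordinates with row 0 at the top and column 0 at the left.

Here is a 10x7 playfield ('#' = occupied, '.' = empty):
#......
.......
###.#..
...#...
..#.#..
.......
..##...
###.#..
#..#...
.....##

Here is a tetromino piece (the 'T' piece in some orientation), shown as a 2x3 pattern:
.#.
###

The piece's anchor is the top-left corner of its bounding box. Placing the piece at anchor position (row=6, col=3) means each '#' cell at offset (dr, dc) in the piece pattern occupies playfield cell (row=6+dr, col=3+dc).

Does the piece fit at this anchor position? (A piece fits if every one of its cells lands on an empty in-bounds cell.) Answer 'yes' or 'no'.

Answer: no

Derivation:
Check each piece cell at anchor (6, 3):
  offset (0,1) -> (6,4): empty -> OK
  offset (1,0) -> (7,3): empty -> OK
  offset (1,1) -> (7,4): occupied ('#') -> FAIL
  offset (1,2) -> (7,5): empty -> OK
All cells valid: no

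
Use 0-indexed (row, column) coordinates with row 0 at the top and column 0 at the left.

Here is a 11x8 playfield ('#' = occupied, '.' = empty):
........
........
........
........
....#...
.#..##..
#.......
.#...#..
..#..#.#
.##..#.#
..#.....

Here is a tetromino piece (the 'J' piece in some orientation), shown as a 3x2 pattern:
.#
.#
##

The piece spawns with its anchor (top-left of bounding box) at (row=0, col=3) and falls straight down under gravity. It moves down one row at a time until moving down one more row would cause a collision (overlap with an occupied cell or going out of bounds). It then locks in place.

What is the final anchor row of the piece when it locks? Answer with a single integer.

Spawn at (row=0, col=3). Try each row:
  row 0: fits
  row 1: fits
  row 2: blocked -> lock at row 1

Answer: 1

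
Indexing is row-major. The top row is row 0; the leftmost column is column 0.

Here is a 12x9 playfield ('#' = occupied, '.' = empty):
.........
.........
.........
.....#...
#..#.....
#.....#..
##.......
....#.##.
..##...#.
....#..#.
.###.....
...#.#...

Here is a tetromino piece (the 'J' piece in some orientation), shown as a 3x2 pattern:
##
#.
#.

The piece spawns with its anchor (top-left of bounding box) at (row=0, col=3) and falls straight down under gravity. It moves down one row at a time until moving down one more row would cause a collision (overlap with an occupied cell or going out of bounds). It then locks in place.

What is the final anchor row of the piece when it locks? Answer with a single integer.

Spawn at (row=0, col=3). Try each row:
  row 0: fits
  row 1: fits
  row 2: blocked -> lock at row 1

Answer: 1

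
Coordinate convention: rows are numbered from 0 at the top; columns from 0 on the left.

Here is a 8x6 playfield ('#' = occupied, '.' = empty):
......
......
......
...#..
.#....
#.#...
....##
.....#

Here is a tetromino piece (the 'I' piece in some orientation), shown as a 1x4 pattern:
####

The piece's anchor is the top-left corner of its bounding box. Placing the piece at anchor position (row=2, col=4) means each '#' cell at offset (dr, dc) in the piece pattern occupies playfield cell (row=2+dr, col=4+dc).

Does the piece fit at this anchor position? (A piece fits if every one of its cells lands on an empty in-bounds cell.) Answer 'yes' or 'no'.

Answer: no

Derivation:
Check each piece cell at anchor (2, 4):
  offset (0,0) -> (2,4): empty -> OK
  offset (0,1) -> (2,5): empty -> OK
  offset (0,2) -> (2,6): out of bounds -> FAIL
  offset (0,3) -> (2,7): out of bounds -> FAIL
All cells valid: no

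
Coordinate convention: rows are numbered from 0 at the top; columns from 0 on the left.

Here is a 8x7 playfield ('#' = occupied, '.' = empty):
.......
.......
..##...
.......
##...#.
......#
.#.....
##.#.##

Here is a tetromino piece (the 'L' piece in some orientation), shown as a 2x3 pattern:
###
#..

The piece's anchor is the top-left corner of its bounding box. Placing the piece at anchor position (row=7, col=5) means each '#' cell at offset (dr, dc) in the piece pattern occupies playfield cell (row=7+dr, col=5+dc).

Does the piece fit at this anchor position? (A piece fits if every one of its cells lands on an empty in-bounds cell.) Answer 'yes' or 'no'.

Check each piece cell at anchor (7, 5):
  offset (0,0) -> (7,5): occupied ('#') -> FAIL
  offset (0,1) -> (7,6): occupied ('#') -> FAIL
  offset (0,2) -> (7,7): out of bounds -> FAIL
  offset (1,0) -> (8,5): out of bounds -> FAIL
All cells valid: no

Answer: no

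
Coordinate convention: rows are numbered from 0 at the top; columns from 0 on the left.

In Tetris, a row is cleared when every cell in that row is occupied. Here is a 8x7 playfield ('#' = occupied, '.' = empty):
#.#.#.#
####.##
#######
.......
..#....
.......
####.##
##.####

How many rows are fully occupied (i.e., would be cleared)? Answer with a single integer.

Check each row:
  row 0: 3 empty cells -> not full
  row 1: 1 empty cell -> not full
  row 2: 0 empty cells -> FULL (clear)
  row 3: 7 empty cells -> not full
  row 4: 6 empty cells -> not full
  row 5: 7 empty cells -> not full
  row 6: 1 empty cell -> not full
  row 7: 1 empty cell -> not full
Total rows cleared: 1

Answer: 1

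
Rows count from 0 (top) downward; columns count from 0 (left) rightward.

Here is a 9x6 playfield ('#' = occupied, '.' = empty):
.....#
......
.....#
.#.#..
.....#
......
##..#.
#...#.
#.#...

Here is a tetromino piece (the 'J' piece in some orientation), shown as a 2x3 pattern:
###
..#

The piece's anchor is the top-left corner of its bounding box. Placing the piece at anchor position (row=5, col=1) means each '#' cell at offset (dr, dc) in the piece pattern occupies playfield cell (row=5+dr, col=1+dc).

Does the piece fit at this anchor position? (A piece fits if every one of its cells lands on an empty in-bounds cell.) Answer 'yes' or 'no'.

Check each piece cell at anchor (5, 1):
  offset (0,0) -> (5,1): empty -> OK
  offset (0,1) -> (5,2): empty -> OK
  offset (0,2) -> (5,3): empty -> OK
  offset (1,2) -> (6,3): empty -> OK
All cells valid: yes

Answer: yes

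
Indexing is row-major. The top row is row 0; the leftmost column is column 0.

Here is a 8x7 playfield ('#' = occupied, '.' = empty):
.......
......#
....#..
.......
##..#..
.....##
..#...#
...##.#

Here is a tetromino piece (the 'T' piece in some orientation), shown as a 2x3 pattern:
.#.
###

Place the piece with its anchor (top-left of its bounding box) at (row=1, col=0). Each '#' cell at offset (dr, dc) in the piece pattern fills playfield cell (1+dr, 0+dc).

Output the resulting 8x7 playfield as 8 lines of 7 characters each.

Fill (1+0,0+1) = (1,1)
Fill (1+1,0+0) = (2,0)
Fill (1+1,0+1) = (2,1)
Fill (1+1,0+2) = (2,2)

Answer: .......
.#....#
###.#..
.......
##..#..
.....##
..#...#
...##.#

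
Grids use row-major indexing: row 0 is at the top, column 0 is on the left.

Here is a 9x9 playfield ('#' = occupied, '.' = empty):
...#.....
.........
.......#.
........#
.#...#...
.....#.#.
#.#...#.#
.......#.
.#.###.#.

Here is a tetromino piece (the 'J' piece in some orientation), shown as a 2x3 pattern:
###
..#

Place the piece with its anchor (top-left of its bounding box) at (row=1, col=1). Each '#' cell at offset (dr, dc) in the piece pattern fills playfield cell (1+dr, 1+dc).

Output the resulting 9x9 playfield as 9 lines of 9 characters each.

Fill (1+0,1+0) = (1,1)
Fill (1+0,1+1) = (1,2)
Fill (1+0,1+2) = (1,3)
Fill (1+1,1+2) = (2,3)

Answer: ...#.....
.###.....
...#...#.
........#
.#...#...
.....#.#.
#.#...#.#
.......#.
.#.###.#.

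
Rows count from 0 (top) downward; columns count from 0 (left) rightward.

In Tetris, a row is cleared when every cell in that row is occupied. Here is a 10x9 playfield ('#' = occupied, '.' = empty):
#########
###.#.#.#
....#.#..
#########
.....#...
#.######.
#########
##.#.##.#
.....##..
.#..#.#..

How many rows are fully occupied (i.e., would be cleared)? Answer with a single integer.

Check each row:
  row 0: 0 empty cells -> FULL (clear)
  row 1: 3 empty cells -> not full
  row 2: 7 empty cells -> not full
  row 3: 0 empty cells -> FULL (clear)
  row 4: 8 empty cells -> not full
  row 5: 2 empty cells -> not full
  row 6: 0 empty cells -> FULL (clear)
  row 7: 3 empty cells -> not full
  row 8: 7 empty cells -> not full
  row 9: 6 empty cells -> not full
Total rows cleared: 3

Answer: 3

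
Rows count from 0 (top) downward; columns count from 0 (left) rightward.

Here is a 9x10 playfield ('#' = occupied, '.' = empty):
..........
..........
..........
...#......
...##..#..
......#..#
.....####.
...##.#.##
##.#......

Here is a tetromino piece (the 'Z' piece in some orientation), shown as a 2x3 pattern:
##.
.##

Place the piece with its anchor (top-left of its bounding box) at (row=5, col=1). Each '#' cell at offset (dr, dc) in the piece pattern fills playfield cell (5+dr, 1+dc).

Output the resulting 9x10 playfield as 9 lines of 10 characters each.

Answer: ..........
..........
..........
...#......
...##..#..
.##...#..#
..##.####.
...##.#.##
##.#......

Derivation:
Fill (5+0,1+0) = (5,1)
Fill (5+0,1+1) = (5,2)
Fill (5+1,1+1) = (6,2)
Fill (5+1,1+2) = (6,3)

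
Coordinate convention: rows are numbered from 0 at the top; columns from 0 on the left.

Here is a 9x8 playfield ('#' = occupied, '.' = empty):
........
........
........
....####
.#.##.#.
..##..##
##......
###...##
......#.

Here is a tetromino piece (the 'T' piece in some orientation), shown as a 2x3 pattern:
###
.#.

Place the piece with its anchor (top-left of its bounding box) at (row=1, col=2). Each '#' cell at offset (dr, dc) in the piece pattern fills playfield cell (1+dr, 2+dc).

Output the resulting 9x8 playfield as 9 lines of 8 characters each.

Answer: ........
..###...
...#....
....####
.#.##.#.
..##..##
##......
###...##
......#.

Derivation:
Fill (1+0,2+0) = (1,2)
Fill (1+0,2+1) = (1,3)
Fill (1+0,2+2) = (1,4)
Fill (1+1,2+1) = (2,3)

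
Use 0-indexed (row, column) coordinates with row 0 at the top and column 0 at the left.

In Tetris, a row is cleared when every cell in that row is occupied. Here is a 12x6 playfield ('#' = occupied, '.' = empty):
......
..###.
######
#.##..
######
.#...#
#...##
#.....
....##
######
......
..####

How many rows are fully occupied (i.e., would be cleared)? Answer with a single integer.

Check each row:
  row 0: 6 empty cells -> not full
  row 1: 3 empty cells -> not full
  row 2: 0 empty cells -> FULL (clear)
  row 3: 3 empty cells -> not full
  row 4: 0 empty cells -> FULL (clear)
  row 5: 4 empty cells -> not full
  row 6: 3 empty cells -> not full
  row 7: 5 empty cells -> not full
  row 8: 4 empty cells -> not full
  row 9: 0 empty cells -> FULL (clear)
  row 10: 6 empty cells -> not full
  row 11: 2 empty cells -> not full
Total rows cleared: 3

Answer: 3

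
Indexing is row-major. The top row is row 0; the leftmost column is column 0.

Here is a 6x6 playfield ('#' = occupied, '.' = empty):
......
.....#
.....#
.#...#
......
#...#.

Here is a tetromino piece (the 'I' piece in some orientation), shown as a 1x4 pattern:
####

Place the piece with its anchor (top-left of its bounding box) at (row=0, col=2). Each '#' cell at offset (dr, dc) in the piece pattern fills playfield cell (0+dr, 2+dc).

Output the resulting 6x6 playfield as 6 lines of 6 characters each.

Fill (0+0,2+0) = (0,2)
Fill (0+0,2+1) = (0,3)
Fill (0+0,2+2) = (0,4)
Fill (0+0,2+3) = (0,5)

Answer: ..####
.....#
.....#
.#...#
......
#...#.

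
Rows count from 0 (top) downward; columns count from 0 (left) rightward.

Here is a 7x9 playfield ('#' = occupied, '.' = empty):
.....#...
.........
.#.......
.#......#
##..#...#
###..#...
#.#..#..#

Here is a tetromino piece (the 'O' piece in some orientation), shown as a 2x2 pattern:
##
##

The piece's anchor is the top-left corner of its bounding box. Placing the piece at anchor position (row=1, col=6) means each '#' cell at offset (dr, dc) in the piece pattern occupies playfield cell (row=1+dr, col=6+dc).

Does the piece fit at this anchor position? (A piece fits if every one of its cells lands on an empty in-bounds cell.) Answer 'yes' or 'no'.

Check each piece cell at anchor (1, 6):
  offset (0,0) -> (1,6): empty -> OK
  offset (0,1) -> (1,7): empty -> OK
  offset (1,0) -> (2,6): empty -> OK
  offset (1,1) -> (2,7): empty -> OK
All cells valid: yes

Answer: yes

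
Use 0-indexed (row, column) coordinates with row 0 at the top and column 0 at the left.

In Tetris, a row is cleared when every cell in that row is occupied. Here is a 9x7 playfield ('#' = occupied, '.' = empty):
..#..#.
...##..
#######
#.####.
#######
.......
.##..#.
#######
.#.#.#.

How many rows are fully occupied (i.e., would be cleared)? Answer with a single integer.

Answer: 3

Derivation:
Check each row:
  row 0: 5 empty cells -> not full
  row 1: 5 empty cells -> not full
  row 2: 0 empty cells -> FULL (clear)
  row 3: 2 empty cells -> not full
  row 4: 0 empty cells -> FULL (clear)
  row 5: 7 empty cells -> not full
  row 6: 4 empty cells -> not full
  row 7: 0 empty cells -> FULL (clear)
  row 8: 4 empty cells -> not full
Total rows cleared: 3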